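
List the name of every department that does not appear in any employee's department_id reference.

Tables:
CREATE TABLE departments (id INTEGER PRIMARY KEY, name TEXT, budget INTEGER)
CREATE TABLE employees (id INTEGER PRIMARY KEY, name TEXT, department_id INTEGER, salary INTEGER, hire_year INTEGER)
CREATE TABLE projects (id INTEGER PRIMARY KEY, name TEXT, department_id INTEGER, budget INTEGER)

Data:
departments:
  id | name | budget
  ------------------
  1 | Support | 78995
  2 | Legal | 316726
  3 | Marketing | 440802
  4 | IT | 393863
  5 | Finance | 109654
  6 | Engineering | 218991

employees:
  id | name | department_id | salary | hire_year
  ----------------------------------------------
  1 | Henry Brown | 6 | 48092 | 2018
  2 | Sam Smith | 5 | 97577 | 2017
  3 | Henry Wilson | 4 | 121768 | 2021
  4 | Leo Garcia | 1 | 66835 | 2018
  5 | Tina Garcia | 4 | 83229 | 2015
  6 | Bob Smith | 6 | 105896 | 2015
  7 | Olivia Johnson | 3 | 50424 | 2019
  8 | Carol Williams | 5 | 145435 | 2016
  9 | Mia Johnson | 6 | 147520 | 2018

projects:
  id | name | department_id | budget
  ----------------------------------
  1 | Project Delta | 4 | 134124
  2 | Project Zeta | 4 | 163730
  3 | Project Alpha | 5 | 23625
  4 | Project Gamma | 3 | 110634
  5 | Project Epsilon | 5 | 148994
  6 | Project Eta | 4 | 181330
SELECT p.name FROM departments p LEFT JOIN employees c ON c.department_id = p.id WHERE c.id IS NULL

Execution result:
Legal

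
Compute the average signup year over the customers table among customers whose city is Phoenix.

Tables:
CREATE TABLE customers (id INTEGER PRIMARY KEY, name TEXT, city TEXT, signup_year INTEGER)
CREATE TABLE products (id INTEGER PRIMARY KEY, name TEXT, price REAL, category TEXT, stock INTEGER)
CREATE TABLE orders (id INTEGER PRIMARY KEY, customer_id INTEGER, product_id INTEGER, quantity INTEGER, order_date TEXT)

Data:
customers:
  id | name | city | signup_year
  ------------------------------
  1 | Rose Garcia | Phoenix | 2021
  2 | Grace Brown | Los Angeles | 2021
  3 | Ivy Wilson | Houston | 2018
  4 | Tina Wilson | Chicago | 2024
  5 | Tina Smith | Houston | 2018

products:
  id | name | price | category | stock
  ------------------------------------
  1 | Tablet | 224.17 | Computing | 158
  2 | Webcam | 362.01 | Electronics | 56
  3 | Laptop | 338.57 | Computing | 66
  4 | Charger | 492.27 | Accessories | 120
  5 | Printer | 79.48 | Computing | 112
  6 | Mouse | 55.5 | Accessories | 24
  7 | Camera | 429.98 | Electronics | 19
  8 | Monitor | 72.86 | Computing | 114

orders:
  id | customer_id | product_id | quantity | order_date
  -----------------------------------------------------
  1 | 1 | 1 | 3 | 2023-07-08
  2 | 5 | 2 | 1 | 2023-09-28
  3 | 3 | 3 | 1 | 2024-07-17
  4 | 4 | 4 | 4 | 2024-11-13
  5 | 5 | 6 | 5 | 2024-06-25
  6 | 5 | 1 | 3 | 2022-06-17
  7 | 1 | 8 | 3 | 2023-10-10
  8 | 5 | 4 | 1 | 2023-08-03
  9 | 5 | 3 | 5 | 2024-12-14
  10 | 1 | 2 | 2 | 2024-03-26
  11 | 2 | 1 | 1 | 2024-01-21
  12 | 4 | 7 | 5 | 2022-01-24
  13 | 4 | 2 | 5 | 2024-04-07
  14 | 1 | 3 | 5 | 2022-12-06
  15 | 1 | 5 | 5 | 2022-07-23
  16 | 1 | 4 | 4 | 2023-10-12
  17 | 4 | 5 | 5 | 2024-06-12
SELECT AVG(signup_year) FROM customers WHERE city = 'Phoenix'

Execution result:
2021.00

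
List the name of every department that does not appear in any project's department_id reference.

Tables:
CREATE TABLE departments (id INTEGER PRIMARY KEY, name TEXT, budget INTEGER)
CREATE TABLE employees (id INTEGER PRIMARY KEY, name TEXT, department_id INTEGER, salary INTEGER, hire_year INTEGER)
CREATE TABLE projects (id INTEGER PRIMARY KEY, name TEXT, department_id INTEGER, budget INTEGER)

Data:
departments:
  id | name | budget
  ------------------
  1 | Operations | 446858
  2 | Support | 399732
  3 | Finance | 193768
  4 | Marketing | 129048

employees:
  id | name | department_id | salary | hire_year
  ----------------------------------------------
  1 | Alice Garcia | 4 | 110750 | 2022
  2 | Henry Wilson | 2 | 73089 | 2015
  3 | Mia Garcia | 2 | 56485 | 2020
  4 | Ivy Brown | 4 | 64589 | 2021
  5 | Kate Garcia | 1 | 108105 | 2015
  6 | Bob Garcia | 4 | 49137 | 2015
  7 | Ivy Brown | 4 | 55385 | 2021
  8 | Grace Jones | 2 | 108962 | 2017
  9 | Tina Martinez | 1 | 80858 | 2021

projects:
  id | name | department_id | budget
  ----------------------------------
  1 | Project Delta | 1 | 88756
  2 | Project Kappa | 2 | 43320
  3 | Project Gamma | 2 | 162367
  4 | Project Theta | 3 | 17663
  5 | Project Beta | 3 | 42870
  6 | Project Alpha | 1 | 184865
SELECT p.name FROM departments p LEFT JOIN projects c ON c.department_id = p.id WHERE c.id IS NULL

Execution result:
Marketing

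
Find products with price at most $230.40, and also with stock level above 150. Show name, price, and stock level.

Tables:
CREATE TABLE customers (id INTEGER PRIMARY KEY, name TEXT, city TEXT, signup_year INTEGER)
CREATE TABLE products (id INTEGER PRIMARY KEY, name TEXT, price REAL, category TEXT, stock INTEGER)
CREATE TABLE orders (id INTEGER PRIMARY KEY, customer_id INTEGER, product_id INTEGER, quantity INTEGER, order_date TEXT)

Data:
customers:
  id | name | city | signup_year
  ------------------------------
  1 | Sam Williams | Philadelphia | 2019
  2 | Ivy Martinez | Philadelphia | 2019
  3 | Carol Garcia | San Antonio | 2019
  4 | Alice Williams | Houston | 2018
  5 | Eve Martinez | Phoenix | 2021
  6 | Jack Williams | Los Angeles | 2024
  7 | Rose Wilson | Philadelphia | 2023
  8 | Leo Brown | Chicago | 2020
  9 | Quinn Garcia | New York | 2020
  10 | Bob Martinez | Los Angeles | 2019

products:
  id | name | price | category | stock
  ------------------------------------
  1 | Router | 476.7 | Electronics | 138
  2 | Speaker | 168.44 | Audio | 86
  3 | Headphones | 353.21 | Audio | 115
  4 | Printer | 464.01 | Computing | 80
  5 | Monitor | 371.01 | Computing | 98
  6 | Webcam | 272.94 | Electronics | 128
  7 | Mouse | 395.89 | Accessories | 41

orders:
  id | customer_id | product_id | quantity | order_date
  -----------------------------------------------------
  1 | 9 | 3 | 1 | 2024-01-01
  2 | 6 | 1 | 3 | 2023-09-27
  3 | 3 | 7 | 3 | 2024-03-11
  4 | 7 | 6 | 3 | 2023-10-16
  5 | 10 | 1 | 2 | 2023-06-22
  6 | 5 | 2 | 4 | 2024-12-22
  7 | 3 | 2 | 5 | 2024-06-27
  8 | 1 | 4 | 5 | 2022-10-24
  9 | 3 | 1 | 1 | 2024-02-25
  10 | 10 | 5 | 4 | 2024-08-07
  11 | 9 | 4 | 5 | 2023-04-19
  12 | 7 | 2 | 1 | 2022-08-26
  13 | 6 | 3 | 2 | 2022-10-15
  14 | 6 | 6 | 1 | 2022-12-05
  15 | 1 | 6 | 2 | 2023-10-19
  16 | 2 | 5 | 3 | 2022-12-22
SELECT name, price, stock FROM products WHERE price <= 230.4 AND stock > 150

Execution result:
(no rows)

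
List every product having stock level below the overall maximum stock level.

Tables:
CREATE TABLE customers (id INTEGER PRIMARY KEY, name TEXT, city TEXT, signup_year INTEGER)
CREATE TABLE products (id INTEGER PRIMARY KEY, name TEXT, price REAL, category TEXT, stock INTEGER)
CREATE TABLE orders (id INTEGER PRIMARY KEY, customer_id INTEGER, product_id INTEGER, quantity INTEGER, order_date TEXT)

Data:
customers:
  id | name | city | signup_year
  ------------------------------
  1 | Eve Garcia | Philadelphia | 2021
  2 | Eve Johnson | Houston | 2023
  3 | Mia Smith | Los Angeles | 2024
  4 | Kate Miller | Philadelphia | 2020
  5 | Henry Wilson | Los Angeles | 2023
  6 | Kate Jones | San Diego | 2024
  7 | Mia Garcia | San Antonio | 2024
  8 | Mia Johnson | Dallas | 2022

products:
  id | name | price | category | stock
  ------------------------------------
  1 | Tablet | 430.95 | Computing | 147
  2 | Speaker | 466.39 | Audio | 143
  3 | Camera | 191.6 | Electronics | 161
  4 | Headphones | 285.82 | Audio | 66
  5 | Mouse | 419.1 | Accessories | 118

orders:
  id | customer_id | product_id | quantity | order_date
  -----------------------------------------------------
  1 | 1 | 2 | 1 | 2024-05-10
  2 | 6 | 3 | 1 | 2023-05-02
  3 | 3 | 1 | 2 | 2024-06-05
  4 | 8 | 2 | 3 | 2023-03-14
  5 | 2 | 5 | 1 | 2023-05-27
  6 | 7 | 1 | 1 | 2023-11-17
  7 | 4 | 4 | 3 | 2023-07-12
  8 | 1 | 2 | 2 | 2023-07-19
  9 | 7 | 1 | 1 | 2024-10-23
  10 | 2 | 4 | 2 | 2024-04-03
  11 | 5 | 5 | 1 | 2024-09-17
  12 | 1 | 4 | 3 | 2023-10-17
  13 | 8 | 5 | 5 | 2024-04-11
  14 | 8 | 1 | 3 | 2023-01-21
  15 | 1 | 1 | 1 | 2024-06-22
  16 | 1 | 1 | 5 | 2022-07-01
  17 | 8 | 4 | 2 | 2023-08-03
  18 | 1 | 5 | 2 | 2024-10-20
SELECT name, stock FROM products WHERE stock < (SELECT MAX(stock) FROM products)

Execution result:
name | stock
Tablet | 147
Speaker | 143
Headphones | 66
Mouse | 118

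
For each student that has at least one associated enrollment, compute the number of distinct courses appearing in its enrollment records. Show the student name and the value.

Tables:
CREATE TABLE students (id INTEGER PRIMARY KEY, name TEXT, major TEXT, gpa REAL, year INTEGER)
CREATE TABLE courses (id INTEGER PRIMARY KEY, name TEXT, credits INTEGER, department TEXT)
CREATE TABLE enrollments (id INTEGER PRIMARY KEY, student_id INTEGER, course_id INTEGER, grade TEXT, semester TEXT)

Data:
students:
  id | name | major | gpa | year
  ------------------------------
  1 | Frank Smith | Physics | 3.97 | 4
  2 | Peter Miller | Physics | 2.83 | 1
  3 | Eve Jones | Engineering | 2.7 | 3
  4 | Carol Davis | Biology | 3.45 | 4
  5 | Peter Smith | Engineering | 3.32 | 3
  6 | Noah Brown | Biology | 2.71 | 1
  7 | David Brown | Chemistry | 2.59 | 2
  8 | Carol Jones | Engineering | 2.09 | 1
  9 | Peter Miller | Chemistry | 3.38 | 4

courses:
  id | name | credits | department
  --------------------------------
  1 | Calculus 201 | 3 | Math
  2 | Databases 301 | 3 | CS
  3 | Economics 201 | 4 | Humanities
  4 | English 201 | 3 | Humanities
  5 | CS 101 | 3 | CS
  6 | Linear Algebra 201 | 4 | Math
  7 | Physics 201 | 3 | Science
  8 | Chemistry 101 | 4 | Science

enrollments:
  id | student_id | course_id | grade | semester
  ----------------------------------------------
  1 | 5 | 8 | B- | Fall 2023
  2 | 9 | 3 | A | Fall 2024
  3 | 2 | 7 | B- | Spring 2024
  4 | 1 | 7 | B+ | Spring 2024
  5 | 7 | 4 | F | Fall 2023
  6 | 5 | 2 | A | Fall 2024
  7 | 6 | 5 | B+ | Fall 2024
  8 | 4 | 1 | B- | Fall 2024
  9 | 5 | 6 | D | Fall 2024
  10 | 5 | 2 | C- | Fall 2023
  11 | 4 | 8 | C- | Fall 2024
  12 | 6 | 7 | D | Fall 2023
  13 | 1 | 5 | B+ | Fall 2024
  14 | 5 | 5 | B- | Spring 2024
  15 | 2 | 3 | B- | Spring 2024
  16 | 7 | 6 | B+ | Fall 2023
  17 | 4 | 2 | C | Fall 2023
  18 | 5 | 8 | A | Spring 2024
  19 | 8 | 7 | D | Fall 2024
SELECT p.name, COUNT(DISTINCT c.course_id) AS distinct_course_count FROM enrollments c JOIN students p ON c.student_id = p.id GROUP BY p.id, p.name

Execution result:
name | distinct_course_count
Frank Smith | 2
Peter Miller | 2
Carol Davis | 3
Peter Smith | 4
Noah Brown | 2
David Brown | 2
Carol Jones | 1
Peter Miller | 1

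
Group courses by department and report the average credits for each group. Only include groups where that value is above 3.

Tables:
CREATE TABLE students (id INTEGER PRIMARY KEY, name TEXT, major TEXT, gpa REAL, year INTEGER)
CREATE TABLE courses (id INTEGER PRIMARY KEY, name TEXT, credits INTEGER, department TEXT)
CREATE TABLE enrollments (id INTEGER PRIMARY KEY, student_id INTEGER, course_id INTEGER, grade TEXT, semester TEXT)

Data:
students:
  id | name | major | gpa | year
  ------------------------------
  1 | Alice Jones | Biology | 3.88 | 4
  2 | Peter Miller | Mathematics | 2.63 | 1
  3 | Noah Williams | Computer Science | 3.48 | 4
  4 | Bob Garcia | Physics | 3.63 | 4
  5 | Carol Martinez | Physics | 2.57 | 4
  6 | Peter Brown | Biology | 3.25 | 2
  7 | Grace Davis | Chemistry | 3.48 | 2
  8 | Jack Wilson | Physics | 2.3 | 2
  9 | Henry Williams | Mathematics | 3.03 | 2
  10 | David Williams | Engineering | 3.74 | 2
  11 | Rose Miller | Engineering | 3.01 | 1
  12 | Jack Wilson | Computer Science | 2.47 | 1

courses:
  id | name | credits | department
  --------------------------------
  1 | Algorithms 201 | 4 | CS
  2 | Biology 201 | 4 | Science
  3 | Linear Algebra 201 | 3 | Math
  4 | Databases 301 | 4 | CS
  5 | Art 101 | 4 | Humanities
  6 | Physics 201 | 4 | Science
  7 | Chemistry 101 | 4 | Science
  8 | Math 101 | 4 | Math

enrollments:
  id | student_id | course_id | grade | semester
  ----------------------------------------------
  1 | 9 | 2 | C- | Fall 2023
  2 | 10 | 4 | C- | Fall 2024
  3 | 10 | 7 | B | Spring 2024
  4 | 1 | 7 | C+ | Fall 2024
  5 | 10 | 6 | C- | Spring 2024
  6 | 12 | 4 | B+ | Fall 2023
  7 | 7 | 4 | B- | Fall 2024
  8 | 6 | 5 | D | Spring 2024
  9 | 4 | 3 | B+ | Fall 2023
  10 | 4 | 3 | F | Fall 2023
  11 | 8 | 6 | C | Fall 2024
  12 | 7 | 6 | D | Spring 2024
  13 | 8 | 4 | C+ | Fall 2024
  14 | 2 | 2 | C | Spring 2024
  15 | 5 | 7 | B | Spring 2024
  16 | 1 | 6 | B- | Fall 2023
SELECT department, AVG(credits) AS avg_credits FROM courses GROUP BY department HAVING AVG(credits) > 3

Execution result:
department | avg_credits
CS | 4.00
Humanities | 4.00
Math | 3.50
Science | 4.00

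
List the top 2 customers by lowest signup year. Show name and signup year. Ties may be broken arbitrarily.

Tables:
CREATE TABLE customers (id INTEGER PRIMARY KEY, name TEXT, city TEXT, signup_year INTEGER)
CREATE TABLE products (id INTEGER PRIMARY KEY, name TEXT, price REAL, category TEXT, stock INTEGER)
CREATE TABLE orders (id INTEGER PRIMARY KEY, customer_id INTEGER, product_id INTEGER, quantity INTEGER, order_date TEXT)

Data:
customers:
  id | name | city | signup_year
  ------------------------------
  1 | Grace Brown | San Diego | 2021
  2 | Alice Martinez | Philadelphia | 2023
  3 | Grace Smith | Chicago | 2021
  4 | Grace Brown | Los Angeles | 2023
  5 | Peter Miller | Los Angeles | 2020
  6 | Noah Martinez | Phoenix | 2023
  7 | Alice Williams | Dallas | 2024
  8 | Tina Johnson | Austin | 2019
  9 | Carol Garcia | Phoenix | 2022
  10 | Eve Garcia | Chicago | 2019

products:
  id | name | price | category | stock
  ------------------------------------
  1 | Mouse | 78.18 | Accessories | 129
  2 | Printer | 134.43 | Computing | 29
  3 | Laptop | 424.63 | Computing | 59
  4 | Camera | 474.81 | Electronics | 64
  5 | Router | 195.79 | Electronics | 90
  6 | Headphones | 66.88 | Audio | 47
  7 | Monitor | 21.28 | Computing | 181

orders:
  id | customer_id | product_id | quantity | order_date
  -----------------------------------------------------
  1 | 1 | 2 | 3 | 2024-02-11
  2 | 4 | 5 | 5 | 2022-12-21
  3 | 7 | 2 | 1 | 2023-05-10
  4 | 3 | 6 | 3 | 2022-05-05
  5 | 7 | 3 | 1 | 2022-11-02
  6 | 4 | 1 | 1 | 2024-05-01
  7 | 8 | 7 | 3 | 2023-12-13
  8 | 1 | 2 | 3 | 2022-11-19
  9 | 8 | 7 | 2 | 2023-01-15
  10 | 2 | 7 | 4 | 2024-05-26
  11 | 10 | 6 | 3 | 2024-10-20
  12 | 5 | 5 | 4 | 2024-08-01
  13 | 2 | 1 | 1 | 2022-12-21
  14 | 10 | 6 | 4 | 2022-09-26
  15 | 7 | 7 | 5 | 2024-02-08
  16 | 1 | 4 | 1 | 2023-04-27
SELECT name, signup_year FROM customers ORDER BY signup_year ASC LIMIT 2

Execution result:
name | signup_year
Tina Johnson | 2019
Eve Garcia | 2019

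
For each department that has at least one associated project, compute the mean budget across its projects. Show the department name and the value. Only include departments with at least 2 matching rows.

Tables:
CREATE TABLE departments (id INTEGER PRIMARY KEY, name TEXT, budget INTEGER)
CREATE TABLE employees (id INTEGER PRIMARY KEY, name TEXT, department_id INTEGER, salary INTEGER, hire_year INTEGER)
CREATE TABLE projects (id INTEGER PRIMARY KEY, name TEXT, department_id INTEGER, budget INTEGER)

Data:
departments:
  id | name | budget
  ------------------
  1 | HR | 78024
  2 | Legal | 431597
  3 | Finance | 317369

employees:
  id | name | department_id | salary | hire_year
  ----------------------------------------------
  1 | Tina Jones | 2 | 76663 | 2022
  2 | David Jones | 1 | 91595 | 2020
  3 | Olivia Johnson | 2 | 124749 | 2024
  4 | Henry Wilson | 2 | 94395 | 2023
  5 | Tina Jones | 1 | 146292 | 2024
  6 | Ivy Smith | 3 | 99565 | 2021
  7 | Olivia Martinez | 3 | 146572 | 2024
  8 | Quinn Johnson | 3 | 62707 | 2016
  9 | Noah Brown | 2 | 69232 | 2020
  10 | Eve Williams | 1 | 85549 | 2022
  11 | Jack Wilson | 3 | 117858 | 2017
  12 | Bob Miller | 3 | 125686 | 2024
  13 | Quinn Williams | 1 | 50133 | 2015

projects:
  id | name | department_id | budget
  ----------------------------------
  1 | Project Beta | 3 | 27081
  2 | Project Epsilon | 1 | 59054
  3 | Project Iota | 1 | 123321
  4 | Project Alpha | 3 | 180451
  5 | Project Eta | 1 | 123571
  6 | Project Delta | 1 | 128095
SELECT p.name, AVG(c.budget) AS avg_budget FROM projects c JOIN departments p ON c.department_id = p.id GROUP BY p.id, p.name HAVING COUNT(*) >= 2

Execution result:
name | avg_budget
HR | 108510.25
Finance | 103766.00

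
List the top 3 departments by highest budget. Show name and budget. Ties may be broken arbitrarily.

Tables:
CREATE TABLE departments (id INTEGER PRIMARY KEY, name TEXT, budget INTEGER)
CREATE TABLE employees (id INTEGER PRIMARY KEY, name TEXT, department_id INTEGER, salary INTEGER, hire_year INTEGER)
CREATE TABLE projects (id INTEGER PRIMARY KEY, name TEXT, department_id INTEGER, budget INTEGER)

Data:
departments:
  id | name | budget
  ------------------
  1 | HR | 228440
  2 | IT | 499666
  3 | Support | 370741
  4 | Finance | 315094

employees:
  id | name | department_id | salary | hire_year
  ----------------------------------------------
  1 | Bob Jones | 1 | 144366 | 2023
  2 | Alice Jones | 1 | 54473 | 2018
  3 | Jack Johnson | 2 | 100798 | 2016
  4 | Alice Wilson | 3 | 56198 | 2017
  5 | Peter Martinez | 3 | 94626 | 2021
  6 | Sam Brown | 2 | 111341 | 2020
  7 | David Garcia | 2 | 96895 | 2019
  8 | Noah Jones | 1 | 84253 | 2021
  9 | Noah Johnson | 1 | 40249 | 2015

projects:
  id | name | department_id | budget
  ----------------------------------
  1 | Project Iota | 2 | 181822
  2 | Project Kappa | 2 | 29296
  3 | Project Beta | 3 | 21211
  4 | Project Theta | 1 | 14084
SELECT name, budget FROM departments ORDER BY budget DESC LIMIT 3

Execution result:
name | budget
IT | 499666
Support | 370741
Finance | 315094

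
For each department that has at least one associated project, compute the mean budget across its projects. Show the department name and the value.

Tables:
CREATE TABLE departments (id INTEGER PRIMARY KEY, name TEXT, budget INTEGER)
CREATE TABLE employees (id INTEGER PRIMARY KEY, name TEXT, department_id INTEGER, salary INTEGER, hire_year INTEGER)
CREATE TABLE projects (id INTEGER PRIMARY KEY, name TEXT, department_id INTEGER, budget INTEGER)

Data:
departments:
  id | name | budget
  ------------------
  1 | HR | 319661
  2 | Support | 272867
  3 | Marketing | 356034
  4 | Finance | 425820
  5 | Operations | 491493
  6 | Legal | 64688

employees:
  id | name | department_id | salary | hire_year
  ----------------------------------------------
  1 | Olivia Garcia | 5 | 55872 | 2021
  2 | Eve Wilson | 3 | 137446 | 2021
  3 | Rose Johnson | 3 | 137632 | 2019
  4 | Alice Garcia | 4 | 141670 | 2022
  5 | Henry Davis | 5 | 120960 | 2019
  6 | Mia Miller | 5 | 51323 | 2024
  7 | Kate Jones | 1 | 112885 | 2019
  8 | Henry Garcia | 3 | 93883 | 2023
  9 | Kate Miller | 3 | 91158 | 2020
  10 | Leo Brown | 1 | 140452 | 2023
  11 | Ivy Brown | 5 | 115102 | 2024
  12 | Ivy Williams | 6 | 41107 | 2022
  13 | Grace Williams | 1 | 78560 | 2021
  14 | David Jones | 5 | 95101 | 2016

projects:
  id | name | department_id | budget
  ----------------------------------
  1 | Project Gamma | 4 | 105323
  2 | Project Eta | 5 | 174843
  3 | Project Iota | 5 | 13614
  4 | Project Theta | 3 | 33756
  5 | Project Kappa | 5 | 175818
SELECT p.name, AVG(c.budget) AS avg_budget FROM projects c JOIN departments p ON c.department_id = p.id GROUP BY p.id, p.name

Execution result:
name | avg_budget
Marketing | 33756.00
Finance | 105323.00
Operations | 121425.00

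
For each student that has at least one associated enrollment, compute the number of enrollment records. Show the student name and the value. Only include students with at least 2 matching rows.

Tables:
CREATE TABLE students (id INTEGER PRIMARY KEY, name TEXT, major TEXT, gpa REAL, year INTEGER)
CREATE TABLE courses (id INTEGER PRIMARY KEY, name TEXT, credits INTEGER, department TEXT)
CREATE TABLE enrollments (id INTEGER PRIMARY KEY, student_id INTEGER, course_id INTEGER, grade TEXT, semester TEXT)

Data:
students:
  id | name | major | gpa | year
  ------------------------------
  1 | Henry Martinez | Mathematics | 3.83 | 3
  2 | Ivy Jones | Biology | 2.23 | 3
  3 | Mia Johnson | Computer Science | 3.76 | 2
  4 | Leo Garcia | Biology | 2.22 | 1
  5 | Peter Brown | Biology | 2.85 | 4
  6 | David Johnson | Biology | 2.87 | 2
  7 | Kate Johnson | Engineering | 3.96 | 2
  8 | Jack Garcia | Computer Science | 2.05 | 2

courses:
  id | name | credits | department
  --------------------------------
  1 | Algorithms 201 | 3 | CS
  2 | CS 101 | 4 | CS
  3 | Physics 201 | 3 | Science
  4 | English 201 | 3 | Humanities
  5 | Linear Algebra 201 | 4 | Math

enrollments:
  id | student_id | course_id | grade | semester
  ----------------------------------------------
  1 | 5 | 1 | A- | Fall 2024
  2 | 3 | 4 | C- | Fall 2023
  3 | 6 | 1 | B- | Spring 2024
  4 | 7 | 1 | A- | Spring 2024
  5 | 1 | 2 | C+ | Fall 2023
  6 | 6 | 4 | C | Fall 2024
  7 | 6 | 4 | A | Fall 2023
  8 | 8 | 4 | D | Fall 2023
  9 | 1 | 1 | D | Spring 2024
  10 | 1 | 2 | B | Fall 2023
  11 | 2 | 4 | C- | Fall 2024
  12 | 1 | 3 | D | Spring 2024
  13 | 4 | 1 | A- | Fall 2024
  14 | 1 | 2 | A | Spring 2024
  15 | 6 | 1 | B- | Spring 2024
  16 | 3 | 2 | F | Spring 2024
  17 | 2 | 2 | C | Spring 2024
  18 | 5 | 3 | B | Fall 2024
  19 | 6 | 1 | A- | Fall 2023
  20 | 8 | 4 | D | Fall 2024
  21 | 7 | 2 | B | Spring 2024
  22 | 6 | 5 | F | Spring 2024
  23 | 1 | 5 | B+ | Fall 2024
SELECT p.name, COUNT(*) AS n FROM enrollments c JOIN students p ON c.student_id = p.id GROUP BY p.id, p.name HAVING COUNT(*) >= 2

Execution result:
name | n
Henry Martinez | 6
Ivy Jones | 2
Mia Johnson | 2
Peter Brown | 2
David Johnson | 6
Kate Johnson | 2
Jack Garcia | 2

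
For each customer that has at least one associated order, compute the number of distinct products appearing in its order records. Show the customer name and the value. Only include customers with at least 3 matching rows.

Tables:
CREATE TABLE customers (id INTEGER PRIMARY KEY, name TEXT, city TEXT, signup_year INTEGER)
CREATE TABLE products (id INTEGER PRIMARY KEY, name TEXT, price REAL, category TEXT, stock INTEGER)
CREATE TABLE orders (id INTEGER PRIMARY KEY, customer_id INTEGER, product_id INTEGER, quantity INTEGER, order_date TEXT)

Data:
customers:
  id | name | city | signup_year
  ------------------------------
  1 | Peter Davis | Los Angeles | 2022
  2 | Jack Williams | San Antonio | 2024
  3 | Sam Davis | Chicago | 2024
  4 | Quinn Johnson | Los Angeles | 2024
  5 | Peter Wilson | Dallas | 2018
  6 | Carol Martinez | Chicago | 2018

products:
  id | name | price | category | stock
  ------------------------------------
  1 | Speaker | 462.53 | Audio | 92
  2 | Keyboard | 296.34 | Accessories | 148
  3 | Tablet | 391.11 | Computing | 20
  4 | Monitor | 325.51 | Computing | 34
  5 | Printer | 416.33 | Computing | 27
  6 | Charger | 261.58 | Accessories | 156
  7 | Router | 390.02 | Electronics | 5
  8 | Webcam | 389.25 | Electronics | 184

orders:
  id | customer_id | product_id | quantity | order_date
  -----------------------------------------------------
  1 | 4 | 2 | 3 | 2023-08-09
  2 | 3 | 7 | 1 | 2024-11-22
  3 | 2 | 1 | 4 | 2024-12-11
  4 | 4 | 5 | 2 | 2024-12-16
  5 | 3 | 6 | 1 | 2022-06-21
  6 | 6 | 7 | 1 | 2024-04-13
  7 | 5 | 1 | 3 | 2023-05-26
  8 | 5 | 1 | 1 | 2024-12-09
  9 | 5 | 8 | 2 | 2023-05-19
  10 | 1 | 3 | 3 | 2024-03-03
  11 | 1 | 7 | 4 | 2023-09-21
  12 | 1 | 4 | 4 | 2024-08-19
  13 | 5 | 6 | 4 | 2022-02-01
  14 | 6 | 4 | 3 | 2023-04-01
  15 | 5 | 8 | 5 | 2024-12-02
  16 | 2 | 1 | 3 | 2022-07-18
SELECT p.name, COUNT(DISTINCT c.product_id) AS distinct_product_count FROM orders c JOIN customers p ON c.customer_id = p.id GROUP BY p.id, p.name HAVING COUNT(*) >= 3

Execution result:
name | distinct_product_count
Peter Davis | 3
Peter Wilson | 3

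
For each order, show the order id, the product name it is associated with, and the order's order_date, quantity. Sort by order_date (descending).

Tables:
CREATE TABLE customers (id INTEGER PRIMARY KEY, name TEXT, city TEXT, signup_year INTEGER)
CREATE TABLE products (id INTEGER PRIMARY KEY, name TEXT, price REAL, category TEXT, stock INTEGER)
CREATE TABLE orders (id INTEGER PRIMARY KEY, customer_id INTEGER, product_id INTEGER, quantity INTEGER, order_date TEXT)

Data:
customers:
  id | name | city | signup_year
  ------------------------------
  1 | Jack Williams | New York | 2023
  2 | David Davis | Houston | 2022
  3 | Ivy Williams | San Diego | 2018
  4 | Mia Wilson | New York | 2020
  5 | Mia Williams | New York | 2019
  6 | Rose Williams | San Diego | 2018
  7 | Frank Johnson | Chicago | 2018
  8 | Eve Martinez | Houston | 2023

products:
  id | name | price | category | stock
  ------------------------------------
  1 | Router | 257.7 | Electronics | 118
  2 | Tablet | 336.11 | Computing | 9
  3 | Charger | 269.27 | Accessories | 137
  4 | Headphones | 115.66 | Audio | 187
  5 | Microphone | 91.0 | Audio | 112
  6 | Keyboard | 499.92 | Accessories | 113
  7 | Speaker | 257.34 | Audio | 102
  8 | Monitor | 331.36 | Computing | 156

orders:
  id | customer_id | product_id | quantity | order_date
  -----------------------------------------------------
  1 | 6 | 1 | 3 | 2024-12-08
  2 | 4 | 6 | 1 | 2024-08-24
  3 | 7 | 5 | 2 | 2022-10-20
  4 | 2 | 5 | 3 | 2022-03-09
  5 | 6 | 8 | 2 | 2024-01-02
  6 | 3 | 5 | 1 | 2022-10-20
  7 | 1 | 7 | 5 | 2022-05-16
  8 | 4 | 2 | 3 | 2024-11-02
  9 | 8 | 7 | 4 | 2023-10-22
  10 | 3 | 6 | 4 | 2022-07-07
SELECT c.id, p.name AS product, c.order_date, c.quantity FROM orders c JOIN products p ON c.product_id = p.id ORDER BY c.order_date DESC

Execution result:
id | product | order_date | quantity
1 | Router | 2024-12-08 | 3
8 | Tablet | 2024-11-02 | 3
2 | Keyboard | 2024-08-24 | 1
5 | Monitor | 2024-01-02 | 2
9 | Speaker | 2023-10-22 | 4
3 | Microphone | 2022-10-20 | 2
6 | Microphone | 2022-10-20 | 1
10 | Keyboard | 2022-07-07 | 4
7 | Speaker | 2022-05-16 | 5
4 | Microphone | 2022-03-09 | 3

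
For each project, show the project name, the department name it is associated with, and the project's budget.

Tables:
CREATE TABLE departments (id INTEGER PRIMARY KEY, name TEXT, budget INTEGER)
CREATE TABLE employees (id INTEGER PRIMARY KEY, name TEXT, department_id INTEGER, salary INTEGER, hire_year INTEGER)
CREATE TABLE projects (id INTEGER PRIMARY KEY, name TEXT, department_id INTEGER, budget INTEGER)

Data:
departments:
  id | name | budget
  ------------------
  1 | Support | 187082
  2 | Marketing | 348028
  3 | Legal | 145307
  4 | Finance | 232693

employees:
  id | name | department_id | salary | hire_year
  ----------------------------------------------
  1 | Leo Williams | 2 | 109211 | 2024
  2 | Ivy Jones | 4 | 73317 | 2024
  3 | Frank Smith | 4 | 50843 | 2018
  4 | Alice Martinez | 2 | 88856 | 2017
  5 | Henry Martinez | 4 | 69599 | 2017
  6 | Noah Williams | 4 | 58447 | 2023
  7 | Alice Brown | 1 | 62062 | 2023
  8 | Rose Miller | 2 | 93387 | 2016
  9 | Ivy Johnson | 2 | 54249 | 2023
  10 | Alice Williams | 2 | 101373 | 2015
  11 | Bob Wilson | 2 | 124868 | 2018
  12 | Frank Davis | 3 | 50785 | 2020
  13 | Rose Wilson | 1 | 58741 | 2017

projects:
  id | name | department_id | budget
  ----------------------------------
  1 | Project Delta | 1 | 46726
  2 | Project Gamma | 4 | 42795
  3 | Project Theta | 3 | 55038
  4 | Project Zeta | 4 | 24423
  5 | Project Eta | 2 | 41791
SELECT c.name, p.name AS department, c.budget FROM projects c JOIN departments p ON c.department_id = p.id

Execution result:
name | department | budget
Project Delta | Support | 46726
Project Gamma | Finance | 42795
Project Theta | Legal | 55038
Project Zeta | Finance | 24423
Project Eta | Marketing | 41791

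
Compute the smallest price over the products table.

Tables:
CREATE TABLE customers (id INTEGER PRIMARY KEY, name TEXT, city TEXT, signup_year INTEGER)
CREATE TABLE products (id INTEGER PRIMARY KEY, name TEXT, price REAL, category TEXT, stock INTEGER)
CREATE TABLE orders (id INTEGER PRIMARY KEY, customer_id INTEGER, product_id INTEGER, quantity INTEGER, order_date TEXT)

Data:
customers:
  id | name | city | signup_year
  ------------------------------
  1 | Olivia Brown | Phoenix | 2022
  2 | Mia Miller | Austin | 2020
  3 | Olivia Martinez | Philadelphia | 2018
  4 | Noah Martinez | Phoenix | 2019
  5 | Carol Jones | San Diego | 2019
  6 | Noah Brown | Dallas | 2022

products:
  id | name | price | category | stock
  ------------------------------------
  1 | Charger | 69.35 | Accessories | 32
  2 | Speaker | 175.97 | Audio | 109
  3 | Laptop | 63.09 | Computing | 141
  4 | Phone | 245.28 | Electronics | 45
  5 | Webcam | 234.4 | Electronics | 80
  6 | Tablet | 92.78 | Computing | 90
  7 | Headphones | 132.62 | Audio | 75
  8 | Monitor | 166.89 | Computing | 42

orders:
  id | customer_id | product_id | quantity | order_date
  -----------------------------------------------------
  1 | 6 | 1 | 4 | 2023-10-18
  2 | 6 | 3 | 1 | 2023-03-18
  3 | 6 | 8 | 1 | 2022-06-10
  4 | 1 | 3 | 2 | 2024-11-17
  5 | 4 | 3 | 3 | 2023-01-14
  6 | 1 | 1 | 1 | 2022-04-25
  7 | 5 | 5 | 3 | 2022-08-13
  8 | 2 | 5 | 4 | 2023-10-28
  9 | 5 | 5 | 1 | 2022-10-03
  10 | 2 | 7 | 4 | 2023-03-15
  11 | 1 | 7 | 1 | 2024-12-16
SELECT MIN(price) FROM products

Execution result:
63.09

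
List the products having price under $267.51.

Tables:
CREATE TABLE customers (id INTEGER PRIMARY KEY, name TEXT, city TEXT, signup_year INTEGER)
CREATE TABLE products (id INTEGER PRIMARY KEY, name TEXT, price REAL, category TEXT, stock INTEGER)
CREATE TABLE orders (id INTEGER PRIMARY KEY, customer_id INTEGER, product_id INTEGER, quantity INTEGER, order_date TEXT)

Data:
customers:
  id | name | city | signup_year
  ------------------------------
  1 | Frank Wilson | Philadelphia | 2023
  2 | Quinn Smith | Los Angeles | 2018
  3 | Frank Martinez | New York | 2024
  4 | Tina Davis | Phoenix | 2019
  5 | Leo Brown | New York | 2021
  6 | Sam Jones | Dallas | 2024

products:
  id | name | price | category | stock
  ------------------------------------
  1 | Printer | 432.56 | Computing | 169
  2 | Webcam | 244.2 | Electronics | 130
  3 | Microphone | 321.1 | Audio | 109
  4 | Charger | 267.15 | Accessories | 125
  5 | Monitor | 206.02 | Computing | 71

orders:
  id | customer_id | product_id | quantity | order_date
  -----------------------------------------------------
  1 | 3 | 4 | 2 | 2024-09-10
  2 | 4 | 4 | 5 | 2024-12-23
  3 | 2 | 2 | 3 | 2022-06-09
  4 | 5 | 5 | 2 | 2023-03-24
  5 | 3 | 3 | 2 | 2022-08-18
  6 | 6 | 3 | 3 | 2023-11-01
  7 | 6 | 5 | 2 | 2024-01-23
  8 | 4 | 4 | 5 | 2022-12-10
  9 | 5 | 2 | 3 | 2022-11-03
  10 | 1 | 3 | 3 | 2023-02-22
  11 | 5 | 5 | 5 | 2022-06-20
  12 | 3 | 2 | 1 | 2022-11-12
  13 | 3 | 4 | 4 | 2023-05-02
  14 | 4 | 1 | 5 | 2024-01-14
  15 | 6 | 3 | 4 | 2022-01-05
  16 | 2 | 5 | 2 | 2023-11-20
SELECT name, price FROM products WHERE price < 267.51

Execution result:
name | price
Webcam | 244.20
Charger | 267.15
Monitor | 206.02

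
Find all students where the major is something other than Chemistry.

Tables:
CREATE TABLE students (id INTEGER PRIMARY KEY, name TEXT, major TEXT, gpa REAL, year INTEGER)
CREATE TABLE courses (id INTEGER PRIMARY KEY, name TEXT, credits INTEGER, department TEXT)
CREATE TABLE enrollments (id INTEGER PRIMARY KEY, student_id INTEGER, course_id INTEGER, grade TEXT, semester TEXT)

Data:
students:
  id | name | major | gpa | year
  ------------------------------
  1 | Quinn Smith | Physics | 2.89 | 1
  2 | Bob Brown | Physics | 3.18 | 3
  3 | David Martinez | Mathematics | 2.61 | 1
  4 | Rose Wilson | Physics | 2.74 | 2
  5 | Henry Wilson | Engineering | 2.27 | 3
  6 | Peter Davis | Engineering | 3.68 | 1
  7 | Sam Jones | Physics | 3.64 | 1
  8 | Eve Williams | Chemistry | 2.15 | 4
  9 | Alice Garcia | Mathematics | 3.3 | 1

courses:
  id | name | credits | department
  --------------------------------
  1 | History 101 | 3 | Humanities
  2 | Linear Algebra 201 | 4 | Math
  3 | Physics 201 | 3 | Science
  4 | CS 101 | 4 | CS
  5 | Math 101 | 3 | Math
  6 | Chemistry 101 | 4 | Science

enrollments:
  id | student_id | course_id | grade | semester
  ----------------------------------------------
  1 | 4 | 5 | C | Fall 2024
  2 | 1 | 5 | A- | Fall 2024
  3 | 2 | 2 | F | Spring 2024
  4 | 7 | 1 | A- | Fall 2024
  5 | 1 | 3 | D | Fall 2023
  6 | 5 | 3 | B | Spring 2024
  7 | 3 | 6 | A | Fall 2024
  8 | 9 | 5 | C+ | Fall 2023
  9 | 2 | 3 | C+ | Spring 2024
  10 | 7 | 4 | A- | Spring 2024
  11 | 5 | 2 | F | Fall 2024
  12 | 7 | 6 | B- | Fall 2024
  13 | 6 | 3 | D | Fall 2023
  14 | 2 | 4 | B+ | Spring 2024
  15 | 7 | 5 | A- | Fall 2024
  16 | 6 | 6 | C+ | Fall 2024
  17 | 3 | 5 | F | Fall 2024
SELECT name, major FROM students WHERE major <> 'Chemistry'

Execution result:
name | major
Quinn Smith | Physics
Bob Brown | Physics
David Martinez | Mathematics
Rose Wilson | Physics
Henry Wilson | Engineering
Peter Davis | Engineering
Sam Jones | Physics
Alice Garcia | Mathematics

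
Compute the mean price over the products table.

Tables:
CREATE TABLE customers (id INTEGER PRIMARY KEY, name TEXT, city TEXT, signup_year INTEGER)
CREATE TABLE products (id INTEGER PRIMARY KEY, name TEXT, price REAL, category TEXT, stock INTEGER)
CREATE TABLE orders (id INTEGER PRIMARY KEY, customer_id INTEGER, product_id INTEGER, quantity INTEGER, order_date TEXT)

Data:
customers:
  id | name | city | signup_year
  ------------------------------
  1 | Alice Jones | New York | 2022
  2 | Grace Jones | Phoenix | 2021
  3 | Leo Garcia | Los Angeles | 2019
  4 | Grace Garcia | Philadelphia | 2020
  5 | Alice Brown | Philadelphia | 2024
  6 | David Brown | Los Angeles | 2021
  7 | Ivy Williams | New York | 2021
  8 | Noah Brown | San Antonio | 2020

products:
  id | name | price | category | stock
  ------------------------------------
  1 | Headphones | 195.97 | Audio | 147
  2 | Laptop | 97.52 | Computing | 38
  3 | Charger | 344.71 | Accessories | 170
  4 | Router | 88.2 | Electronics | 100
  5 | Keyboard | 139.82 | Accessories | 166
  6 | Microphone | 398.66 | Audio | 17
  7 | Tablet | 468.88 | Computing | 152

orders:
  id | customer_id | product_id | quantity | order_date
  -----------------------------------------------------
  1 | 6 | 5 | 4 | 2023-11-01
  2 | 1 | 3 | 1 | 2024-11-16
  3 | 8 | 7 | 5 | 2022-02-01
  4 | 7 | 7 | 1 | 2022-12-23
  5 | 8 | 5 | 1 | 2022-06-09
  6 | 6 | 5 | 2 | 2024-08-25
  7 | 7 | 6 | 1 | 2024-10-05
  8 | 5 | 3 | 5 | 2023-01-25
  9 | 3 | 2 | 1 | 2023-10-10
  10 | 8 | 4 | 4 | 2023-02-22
SELECT AVG(price) FROM products

Execution result:
247.68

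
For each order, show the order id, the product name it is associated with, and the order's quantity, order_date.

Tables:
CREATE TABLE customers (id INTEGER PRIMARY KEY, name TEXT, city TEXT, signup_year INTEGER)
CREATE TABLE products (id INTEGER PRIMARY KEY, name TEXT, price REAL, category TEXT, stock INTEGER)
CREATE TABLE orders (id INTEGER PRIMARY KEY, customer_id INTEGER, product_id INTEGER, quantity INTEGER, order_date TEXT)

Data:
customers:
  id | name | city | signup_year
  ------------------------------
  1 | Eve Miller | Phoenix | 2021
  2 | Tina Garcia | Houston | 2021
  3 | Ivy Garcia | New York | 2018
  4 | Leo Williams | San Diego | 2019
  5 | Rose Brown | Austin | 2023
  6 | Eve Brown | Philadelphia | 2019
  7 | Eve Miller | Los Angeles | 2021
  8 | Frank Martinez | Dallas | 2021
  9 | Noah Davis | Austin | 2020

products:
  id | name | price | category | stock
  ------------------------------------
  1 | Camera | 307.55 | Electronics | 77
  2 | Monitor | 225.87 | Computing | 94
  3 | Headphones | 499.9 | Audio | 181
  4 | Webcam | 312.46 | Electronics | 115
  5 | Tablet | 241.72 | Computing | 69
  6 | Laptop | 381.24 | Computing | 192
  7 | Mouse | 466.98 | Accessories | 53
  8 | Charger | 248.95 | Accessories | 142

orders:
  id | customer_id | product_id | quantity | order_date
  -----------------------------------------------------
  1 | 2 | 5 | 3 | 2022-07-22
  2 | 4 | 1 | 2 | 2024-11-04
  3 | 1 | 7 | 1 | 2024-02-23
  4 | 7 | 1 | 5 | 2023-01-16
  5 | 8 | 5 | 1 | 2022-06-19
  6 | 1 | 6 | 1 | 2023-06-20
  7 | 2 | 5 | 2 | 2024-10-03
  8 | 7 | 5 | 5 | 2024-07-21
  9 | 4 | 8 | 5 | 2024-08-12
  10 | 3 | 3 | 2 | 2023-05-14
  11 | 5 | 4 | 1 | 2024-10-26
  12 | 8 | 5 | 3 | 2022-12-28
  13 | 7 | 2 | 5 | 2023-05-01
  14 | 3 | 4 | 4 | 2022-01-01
SELECT c.id, p.name AS product, c.quantity, c.order_date FROM orders c JOIN products p ON c.product_id = p.id

Execution result:
id | product | quantity | order_date
1 | Tablet | 3 | 2022-07-22
2 | Camera | 2 | 2024-11-04
3 | Mouse | 1 | 2024-02-23
4 | Camera | 5 | 2023-01-16
5 | Tablet | 1 | 2022-06-19
6 | Laptop | 1 | 2023-06-20
7 | Tablet | 2 | 2024-10-03
8 | Tablet | 5 | 2024-07-21
9 | Charger | 5 | 2024-08-12
10 | Headphones | 2 | 2023-05-14
11 | Webcam | 1 | 2024-10-26
12 | Tablet | 3 | 2022-12-28
13 | Monitor | 5 | 2023-05-01
14 | Webcam | 4 | 2022-01-01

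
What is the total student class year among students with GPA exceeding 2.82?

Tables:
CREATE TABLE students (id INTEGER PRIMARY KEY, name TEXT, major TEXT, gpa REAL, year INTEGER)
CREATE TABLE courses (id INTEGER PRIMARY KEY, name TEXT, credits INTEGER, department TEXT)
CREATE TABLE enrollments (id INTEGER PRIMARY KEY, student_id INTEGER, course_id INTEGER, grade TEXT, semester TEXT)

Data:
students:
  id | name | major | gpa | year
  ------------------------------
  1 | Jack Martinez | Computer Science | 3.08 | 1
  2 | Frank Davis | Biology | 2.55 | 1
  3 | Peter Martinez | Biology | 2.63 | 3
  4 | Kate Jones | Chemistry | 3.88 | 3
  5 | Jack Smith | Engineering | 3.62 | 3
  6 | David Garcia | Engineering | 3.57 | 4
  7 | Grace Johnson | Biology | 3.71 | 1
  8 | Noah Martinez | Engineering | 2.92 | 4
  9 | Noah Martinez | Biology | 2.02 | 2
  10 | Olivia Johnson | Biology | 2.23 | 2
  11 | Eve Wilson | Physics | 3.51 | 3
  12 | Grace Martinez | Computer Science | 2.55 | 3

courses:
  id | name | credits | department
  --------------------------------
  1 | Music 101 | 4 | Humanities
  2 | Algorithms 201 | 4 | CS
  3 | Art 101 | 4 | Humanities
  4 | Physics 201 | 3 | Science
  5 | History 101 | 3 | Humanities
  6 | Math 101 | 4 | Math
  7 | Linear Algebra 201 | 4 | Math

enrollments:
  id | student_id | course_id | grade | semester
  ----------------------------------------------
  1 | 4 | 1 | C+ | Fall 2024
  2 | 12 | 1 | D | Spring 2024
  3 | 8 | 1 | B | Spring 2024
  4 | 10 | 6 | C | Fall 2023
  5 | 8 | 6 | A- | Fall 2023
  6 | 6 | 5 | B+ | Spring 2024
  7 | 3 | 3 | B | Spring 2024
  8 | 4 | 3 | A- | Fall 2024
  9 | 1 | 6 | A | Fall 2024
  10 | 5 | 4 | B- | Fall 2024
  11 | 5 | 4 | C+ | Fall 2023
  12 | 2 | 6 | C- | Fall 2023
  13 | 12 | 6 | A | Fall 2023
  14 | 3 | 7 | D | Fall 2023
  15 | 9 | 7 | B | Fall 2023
SELECT SUM(year) FROM students WHERE gpa > 2.82

Execution result:
19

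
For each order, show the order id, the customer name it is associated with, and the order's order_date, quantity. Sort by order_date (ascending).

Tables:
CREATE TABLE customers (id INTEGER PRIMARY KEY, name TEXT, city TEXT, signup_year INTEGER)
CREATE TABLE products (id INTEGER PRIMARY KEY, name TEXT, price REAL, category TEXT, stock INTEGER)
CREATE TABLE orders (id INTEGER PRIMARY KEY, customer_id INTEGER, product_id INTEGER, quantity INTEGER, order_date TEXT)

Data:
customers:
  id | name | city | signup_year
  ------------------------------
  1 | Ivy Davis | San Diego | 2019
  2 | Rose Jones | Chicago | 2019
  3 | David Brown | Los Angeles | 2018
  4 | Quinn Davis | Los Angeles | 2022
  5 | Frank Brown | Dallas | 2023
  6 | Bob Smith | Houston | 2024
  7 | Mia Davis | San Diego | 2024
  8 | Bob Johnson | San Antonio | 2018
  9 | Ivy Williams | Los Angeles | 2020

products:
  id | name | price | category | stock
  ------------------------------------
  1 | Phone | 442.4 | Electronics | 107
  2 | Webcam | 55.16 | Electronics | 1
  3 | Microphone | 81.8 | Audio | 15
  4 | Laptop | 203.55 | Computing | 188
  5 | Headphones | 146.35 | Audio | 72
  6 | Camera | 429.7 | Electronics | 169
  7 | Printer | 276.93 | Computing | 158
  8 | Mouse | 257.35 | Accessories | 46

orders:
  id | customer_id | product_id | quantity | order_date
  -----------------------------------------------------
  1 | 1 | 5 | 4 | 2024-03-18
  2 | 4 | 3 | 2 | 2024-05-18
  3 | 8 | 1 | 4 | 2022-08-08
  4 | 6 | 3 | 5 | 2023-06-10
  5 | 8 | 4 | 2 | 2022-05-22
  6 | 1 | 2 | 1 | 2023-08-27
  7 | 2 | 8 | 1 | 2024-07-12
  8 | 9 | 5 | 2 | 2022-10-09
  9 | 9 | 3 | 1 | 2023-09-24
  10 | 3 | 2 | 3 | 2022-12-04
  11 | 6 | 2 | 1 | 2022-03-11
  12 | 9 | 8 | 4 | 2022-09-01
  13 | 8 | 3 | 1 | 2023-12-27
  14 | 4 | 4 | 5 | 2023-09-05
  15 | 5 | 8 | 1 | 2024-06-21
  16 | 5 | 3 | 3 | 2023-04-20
SELECT c.id, p.name AS customer, c.order_date, c.quantity FROM orders c JOIN customers p ON c.customer_id = p.id ORDER BY c.order_date ASC

Execution result:
id | customer | order_date | quantity
11 | Bob Smith | 2022-03-11 | 1
5 | Bob Johnson | 2022-05-22 | 2
3 | Bob Johnson | 2022-08-08 | 4
12 | Ivy Williams | 2022-09-01 | 4
8 | Ivy Williams | 2022-10-09 | 2
10 | David Brown | 2022-12-04 | 3
16 | Frank Brown | 2023-04-20 | 3
4 | Bob Smith | 2023-06-10 | 5
6 | Ivy Davis | 2023-08-27 | 1
14 | Quinn Davis | 2023-09-05 | 5
9 | Ivy Williams | 2023-09-24 | 1
13 | Bob Johnson | 2023-12-27 | 1
1 | Ivy Davis | 2024-03-18 | 4
2 | Quinn Davis | 2024-05-18 | 2
15 | Frank Brown | 2024-06-21 | 1
7 | Rose Jones | 2024-07-12 | 1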